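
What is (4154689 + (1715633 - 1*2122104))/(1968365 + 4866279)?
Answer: 1874109/3417322 ≈ 0.54841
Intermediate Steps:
(4154689 + (1715633 - 1*2122104))/(1968365 + 4866279) = (4154689 + (1715633 - 2122104))/6834644 = (4154689 - 406471)*(1/6834644) = 3748218*(1/6834644) = 1874109/3417322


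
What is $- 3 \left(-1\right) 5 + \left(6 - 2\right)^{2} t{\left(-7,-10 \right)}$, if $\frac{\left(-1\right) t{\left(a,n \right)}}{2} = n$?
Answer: $335$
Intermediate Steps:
$t{\left(a,n \right)} = - 2 n$
$- 3 \left(-1\right) 5 + \left(6 - 2\right)^{2} t{\left(-7,-10 \right)} = - 3 \left(-1\right) 5 + \left(6 - 2\right)^{2} \left(\left(-2\right) \left(-10\right)\right) = - \left(-3\right) 5 + 4^{2} \cdot 20 = \left(-1\right) \left(-15\right) + 16 \cdot 20 = 15 + 320 = 335$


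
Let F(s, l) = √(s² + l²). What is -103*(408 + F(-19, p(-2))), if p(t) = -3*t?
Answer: -42024 - 103*√397 ≈ -44076.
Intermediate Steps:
F(s, l) = √(l² + s²)
-103*(408 + F(-19, p(-2))) = -103*(408 + √((-3*(-2))² + (-19)²)) = -103*(408 + √(6² + 361)) = -103*(408 + √(36 + 361)) = -103*(408 + √397) = -42024 - 103*√397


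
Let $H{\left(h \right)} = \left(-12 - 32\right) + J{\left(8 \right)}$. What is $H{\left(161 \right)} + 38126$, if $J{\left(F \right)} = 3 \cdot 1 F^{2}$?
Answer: $38274$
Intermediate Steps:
$J{\left(F \right)} = 3 F^{2}$
$H{\left(h \right)} = 148$ ($H{\left(h \right)} = \left(-12 - 32\right) + 3 \cdot 8^{2} = -44 + 3 \cdot 64 = -44 + 192 = 148$)
$H{\left(161 \right)} + 38126 = 148 + 38126 = 38274$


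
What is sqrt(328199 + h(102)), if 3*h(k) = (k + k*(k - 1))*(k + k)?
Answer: sqrt(1035671) ≈ 1017.7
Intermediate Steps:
h(k) = 2*k*(k + k*(-1 + k))/3 (h(k) = ((k + k*(k - 1))*(k + k))/3 = ((k + k*(-1 + k))*(2*k))/3 = (2*k*(k + k*(-1 + k)))/3 = 2*k*(k + k*(-1 + k))/3)
sqrt(328199 + h(102)) = sqrt(328199 + (2/3)*102**3) = sqrt(328199 + (2/3)*1061208) = sqrt(328199 + 707472) = sqrt(1035671)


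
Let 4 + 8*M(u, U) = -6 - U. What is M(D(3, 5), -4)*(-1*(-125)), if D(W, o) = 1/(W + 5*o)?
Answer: -375/4 ≈ -93.750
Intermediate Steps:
M(u, U) = -5/4 - U/8 (M(u, U) = -1/2 + (-6 - U)/8 = -1/2 + (-3/4 - U/8) = -5/4 - U/8)
M(D(3, 5), -4)*(-1*(-125)) = (-5/4 - 1/8*(-4))*(-1*(-125)) = (-5/4 + 1/2)*125 = -3/4*125 = -375/4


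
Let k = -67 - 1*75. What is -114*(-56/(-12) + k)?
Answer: 15656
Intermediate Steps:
k = -142 (k = -67 - 75 = -142)
-114*(-56/(-12) + k) = -114*(-56/(-12) - 142) = -114*(-56*(-1/12) - 142) = -114*(14/3 - 142) = -114*(-412/3) = 15656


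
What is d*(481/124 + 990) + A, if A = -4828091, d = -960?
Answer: -179248661/31 ≈ -5.7822e+6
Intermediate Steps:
d*(481/124 + 990) + A = -960*(481/124 + 990) - 4828091 = -960*123241/124 - 4828091 = -29577840/31 - 4828091 = -179248661/31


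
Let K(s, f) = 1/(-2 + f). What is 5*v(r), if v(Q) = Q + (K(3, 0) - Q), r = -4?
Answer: -5/2 ≈ -2.5000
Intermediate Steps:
v(Q) = -½ (v(Q) = Q + (1/(-2 + 0) - Q) = Q + (1/(-2) - Q) = Q + (-½ - Q) = -½)
5*v(r) = 5*(-½) = -5/2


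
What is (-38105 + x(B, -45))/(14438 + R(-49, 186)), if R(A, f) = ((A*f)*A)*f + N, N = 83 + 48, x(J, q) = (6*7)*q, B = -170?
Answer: -7999/16615913 ≈ -0.00048141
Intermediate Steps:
x(J, q) = 42*q
N = 131
R(A, f) = 131 + A²*f² (R(A, f) = ((A*f)*A)*f + 131 = (f*A²)*f + 131 = A²*f² + 131 = 131 + A²*f²)
(-38105 + x(B, -45))/(14438 + R(-49, 186)) = (-38105 + 42*(-45))/(14438 + (131 + (-49)²*186²)) = (-38105 - 1890)/(14438 + (131 + 2401*34596)) = -39995/(14438 + (131 + 83064996)) = -39995/(14438 + 83065127) = -39995/83079565 = -39995*1/83079565 = -7999/16615913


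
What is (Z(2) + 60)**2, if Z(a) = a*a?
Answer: 4096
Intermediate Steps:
Z(a) = a**2
(Z(2) + 60)**2 = (2**2 + 60)**2 = (4 + 60)**2 = 64**2 = 4096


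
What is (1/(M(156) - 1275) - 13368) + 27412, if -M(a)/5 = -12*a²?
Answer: 20488580941/1458885 ≈ 14044.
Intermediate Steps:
M(a) = 60*a² (M(a) = -(-60)*a² = 60*a²)
(1/(M(156) - 1275) - 13368) + 27412 = (1/(60*156² - 1275) - 13368) + 27412 = (1/(60*24336 - 1275) - 13368) + 27412 = (1/(1460160 - 1275) - 13368) + 27412 = (1/1458885 - 13368) + 27412 = -19502374679/1458885 + 27412 = 20488580941/1458885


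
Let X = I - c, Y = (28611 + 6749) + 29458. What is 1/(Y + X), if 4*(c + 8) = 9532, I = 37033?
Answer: 1/99476 ≈ 1.0053e-5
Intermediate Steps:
c = 2375 (c = -8 + (¼)*9532 = -8 + 2383 = 2375)
Y = 64818 (Y = 35360 + 29458 = 64818)
X = 34658 (X = 37033 - 1*2375 = 37033 - 2375 = 34658)
1/(Y + X) = 1/(64818 + 34658) = 1/99476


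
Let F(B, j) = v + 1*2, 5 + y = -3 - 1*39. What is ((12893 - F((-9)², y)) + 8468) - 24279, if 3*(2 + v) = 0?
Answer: -2918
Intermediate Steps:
v = -2 (v = -2 + (⅓)*0 = -2 + 0 = -2)
y = -47 (y = -5 + (-3 - 1*39) = -5 + (-3 - 39) = -5 - 42 = -47)
F(B, j) = 0 (F(B, j) = -2 + 1*2 = -2 + 2 = 0)
((12893 - F((-9)², y)) + 8468) - 24279 = ((12893 - 1*0) + 8468) - 24279 = ((12893 + 0) + 8468) - 24279 = (12893 + 8468) - 24279 = 21361 - 24279 = -2918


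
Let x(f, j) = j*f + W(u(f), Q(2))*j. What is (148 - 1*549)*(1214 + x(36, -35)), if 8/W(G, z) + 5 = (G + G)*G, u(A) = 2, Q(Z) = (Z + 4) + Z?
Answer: 167618/3 ≈ 55873.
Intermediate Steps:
Q(Z) = 4 + 2*Z (Q(Z) = (4 + Z) + Z = 4 + 2*Z)
W(G, z) = 8/(-5 + 2*G²) (W(G, z) = 8/(-5 + (G + G)*G) = 8/(-5 + (2*G)*G) = 8/(-5 + 2*G²))
x(f, j) = 8*j/3 + f*j (x(f, j) = j*f + (8/(-5 + 2*2²))*j = f*j + (8/(-5 + 2*4))*j = f*j + (8/(-5 + 8))*j = f*j + (8/3)*j = f*j + (8*(⅓))*j = f*j + 8*j/3 = 8*j/3 + f*j)
(148 - 1*549)*(1214 + x(36, -35)) = (148 - 1*549)*(1214 + (⅓)*(-35)*(8 + 3*36)) = (148 - 549)*(1214 + (⅓)*(-35)*(8 + 108)) = -401*(1214 + (⅓)*(-35)*116) = -401*(1214 - 4060/3) = -401*(-418/3) = 167618/3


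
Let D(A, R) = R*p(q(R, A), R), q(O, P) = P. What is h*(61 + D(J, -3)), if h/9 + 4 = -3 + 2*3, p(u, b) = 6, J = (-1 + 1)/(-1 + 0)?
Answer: -387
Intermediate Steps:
J = 0 (J = 0/(-1) = 0*(-1) = 0)
D(A, R) = 6*R (D(A, R) = R*6 = 6*R)
h = -9 (h = -36 + 9*(-3 + 2*3) = -36 + 9*(-3 + 6) = -36 + 9*3 = -36 + 27 = -9)
h*(61 + D(J, -3)) = -9*(61 + 6*(-3)) = -9*(61 - 18) = -9*43 = -387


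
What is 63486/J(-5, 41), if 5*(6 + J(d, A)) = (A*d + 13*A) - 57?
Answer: 317430/241 ≈ 1317.1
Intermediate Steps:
J(d, A) = -87/5 + 13*A/5 + A*d/5 (J(d, A) = -6 + ((A*d + 13*A) - 57)/5 = -6 + ((13*A + A*d) - 57)/5 = -6 + (-57 + 13*A + A*d)/5 = -6 + (-57/5 + 13*A/5 + A*d/5) = -87/5 + 13*A/5 + A*d/5)
63486/J(-5, 41) = 63486/(-87/5 + (13/5)*41 + (⅕)*41*(-5)) = 63486/(-87/5 + 533/5 - 41) = 63486/(241/5) = 63486*(5/241) = 317430/241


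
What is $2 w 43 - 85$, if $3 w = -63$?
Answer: $-1891$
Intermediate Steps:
$w = -21$ ($w = \frac{1}{3} \left(-63\right) = -21$)
$2 w 43 - 85 = 2 \left(-21\right) 43 - 85 = \left(-42\right) 43 - 85 = -1806 - 85 = -1891$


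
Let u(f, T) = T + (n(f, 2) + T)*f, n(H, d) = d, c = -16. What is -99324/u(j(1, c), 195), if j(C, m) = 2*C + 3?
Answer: -24831/295 ≈ -84.173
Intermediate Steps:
j(C, m) = 3 + 2*C
u(f, T) = T + f*(2 + T) (u(f, T) = T + (2 + T)*f = T + f*(2 + T))
-99324/u(j(1, c), 195) = -99324/(195 + 2*(3 + 2*1) + 195*(3 + 2*1)) = -99324/(195 + 2*(3 + 2) + 195*(3 + 2)) = -99324/(195 + 2*5 + 195*5) = -99324/(195 + 10 + 975) = -99324/1180 = -99324*1/1180 = -24831/295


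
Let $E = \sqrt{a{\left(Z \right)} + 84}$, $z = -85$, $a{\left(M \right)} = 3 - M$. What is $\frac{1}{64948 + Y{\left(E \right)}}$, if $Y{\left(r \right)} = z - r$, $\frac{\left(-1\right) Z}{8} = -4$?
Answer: $\frac{64863}{4207208714} + \frac{\sqrt{55}}{4207208714} \approx 1.5419 \cdot 10^{-5}$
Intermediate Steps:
$Z = 32$ ($Z = \left(-8\right) \left(-4\right) = 32$)
$E = \sqrt{55}$ ($E = \sqrt{\left(3 - 32\right) + 84} = \sqrt{-29 + 84} = \sqrt{55} \approx 7.4162$)
$Y{\left(r \right)} = -85 - r$
$\frac{1}{64948 + Y{\left(E \right)}} = \frac{1}{64948 - \left(85 + \sqrt{55}\right)} = \frac{1}{64863 - \sqrt{55}}$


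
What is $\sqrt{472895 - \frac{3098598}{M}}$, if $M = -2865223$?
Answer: $\frac{\sqrt{3882241723567902809}}{2865223} \approx 687.67$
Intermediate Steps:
$\sqrt{472895 - \frac{3098598}{M}} = \sqrt{472895 - \frac{3098598}{-2865223}} = \sqrt{472895 - - \frac{3098598}{2865223}} = \sqrt{472895 + \frac{3098598}{2865223}} = \sqrt{\frac{1354952729183}{2865223}} = \frac{\sqrt{3882241723567902809}}{2865223}$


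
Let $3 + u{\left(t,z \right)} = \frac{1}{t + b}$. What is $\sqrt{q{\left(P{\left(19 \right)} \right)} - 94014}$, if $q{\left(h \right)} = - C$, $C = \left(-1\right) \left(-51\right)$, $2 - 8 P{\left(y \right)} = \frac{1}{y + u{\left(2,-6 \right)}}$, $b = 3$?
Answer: $i \sqrt{94065} \approx 306.7 i$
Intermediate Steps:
$u{\left(t,z \right)} = -3 + \frac{1}{3 + t}$ ($u{\left(t,z \right)} = -3 + \frac{1}{t + 3} = -3 + \frac{1}{3 + t}$)
$P{\left(y \right)} = \frac{1}{4} - \frac{1}{8 \left(- \frac{14}{5} + y\right)}$ ($P{\left(y \right)} = \frac{1}{4} - \frac{1}{8 \left(y + \frac{-8 - 6}{3 + 2}\right)} = \frac{1}{4} - \frac{1}{8 \left(y + \frac{-8 - 6}{5}\right)} = \frac{1}{4} - \frac{1}{8 \left(y + \frac{1}{5} \left(-14\right)\right)} = \frac{1}{4} - \frac{1}{8 \left(y - \frac{14}{5}\right)} = \frac{1}{4} - \frac{1}{8 \left(- \frac{14}{5} + y\right)}$)
$C = 51$
$q{\left(h \right)} = -51$ ($q{\left(h \right)} = \left(-1\right) 51 = -51$)
$\sqrt{q{\left(P{\left(19 \right)} \right)} - 94014} = \sqrt{-51 - 94014} = \sqrt{-94065} = i \sqrt{94065}$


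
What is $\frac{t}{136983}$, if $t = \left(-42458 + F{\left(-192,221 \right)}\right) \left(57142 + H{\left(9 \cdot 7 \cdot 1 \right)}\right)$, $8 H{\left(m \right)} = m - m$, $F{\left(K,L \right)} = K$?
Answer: $- \frac{2437106300}{136983} \approx -17791.0$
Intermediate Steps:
$H{\left(m \right)} = 0$ ($H{\left(m \right)} = \frac{m - m}{8} = \frac{1}{8} \cdot 0 = 0$)
$t = -2437106300$ ($t = \left(-42458 - 192\right) \left(57142 + 0\right) = \left(-42650\right) 57142 = -2437106300$)
$\frac{t}{136983} = - \frac{2437106300}{136983}$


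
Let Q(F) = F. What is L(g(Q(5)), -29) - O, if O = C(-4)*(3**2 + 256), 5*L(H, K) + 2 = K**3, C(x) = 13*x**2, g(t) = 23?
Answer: -299991/5 ≈ -59998.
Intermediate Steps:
L(H, K) = -2/5 + K**3/5
O = 55120 (O = (13*(-4)**2)*(3**2 + 256) = (13*16)*(9 + 256) = 208*265 = 55120)
L(g(Q(5)), -29) - O = (-2/5 + (1/5)*(-29)**3) - 1*55120 = (-2/5 + (1/5)*(-24389)) - 55120 = (-2/5 - 24389/5) - 55120 = -24391/5 - 55120 = -299991/5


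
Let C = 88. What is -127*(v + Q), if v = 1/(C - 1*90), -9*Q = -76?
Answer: -18161/18 ≈ -1008.9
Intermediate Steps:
Q = 76/9 (Q = -⅑*(-76) = 76/9 ≈ 8.4444)
v = -½ (v = 1/(88 - 1*90) = 1/(88 - 90) = 1/(-2) = -½ ≈ -0.50000)
-127*(v + Q) = -127*(-½ + 76/9) = -127*143/18 = -18161/18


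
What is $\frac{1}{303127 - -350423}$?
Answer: $\frac{1}{653550} \approx 1.5301 \cdot 10^{-6}$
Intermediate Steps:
$\frac{1}{303127 - -350423} = \frac{1}{303127 + 350423} = \frac{1}{653550}$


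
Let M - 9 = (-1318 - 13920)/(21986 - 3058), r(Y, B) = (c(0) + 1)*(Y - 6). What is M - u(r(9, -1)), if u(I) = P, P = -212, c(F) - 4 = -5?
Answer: 2083925/9464 ≈ 220.19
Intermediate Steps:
c(F) = -1 (c(F) = 4 - 5 = -1)
r(Y, B) = 0 (r(Y, B) = (-1 + 1)*(Y - 6) = 0*(-6 + Y) = 0)
u(I) = -212
M = 77557/9464 (M = 9 + (-1318 - 13920)/(21986 - 3058) = 9 - 15238/18928 = 9 - 15238*1/18928 = 9 - 7619/9464 = 77557/9464 ≈ 8.1949)
M - u(r(9, -1)) = 77557/9464 - 1*(-212) = 77557/9464 + 212 = 2083925/9464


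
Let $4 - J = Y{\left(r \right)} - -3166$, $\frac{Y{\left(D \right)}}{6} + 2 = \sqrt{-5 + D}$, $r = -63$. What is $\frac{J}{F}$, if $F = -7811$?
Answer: $\frac{3150}{7811} + \frac{12 i \sqrt{17}}{7811} \approx 0.40328 + 0.0063343 i$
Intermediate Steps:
$Y{\left(D \right)} = -12 + 6 \sqrt{-5 + D}$
$J = -3150 - 12 i \sqrt{17}$ ($J = 4 - \left(\left(-12 + 6 \sqrt{-5 - 63}\right) - -3166\right) = 4 - \left(\left(-12 + 6 \sqrt{-68}\right) + 3166\right) = 4 - \left(\left(-12 + 6 \cdot 2 i \sqrt{17}\right) + 3166\right) = 4 - \left(\left(-12 + 12 i \sqrt{17}\right) + 3166\right) = 4 - \left(3154 + 12 i \sqrt{17}\right) = -3150 - 12 i \sqrt{17} \approx -3150.0 - 49.477 i$)
$\frac{J}{F} = \frac{-3150 - 12 i \sqrt{17}}{-7811} = \left(-3150 - 12 i \sqrt{17}\right) \left(- \frac{1}{7811}\right) = \frac{3150}{7811} + \frac{12 i \sqrt{17}}{7811}$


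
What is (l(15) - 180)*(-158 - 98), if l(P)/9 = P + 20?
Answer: -34560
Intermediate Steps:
l(P) = 180 + 9*P (l(P) = 9*(P + 20) = 9*(20 + P) = 180 + 9*P)
(l(15) - 180)*(-158 - 98) = ((180 + 9*15) - 180)*(-158 - 98) = ((180 + 135) - 180)*(-256) = (315 - 180)*(-256) = 135*(-256) = -34560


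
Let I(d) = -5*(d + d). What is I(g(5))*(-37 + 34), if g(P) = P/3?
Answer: 50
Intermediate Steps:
g(P) = P/3 (g(P) = P*(1/3) = P/3)
I(d) = -10*d
I(g(5))*(-37 + 34) = (-10*5/3)*(-37 + 34) = -10*5/3*(-3) = -50/3*(-3) = 50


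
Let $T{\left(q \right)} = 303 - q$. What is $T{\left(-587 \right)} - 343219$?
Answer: $-342329$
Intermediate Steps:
$T{\left(-587 \right)} - 343219 = \left(303 - -587\right) - 343219 = \left(303 + 587\right) - 343219 = 890 - 343219 = -342329$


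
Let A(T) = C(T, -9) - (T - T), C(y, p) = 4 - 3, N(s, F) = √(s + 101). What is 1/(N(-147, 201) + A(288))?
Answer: 1/47 - I*√46/47 ≈ 0.021277 - 0.1443*I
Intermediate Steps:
N(s, F) = √(101 + s)
C(y, p) = 1
A(T) = 1 (A(T) = 1 - (T - T) = 1 - 1*0 = 1 + 0 = 1)
1/(N(-147, 201) + A(288)) = 1/(√(101 - 147) + 1) = 1/(√(-46) + 1) = 1/(I*√46 + 1) = 1/(1 + I*√46)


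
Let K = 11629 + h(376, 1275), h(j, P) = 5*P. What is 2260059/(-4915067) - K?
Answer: -88493126327/4915067 ≈ -18004.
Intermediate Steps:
K = 18004 (K = 11629 + 5*1275 = 11629 + 6375 = 18004)
2260059/(-4915067) - K = 2260059/(-4915067) - 1*18004 = 2260059*(-1/4915067) - 18004 = -2260059/4915067 - 18004 = -88493126327/4915067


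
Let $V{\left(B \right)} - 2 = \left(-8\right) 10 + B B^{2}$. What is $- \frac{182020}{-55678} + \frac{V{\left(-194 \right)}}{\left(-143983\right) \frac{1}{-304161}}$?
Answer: $- \frac{8832199201925524}{572620391} \approx -1.5424 \cdot 10^{7}$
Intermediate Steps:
$V{\left(B \right)} = -78 + B^{3}$ ($V{\left(B \right)} = 2 + \left(\left(-8\right) 10 + B B^{2}\right) = 2 + \left(-80 + B^{3}\right) = -78 + B^{3}$)
$- \frac{182020}{-55678} + \frac{V{\left(-194 \right)}}{\left(-143983\right) \frac{1}{-304161}} = - \frac{182020}{-55678} + \frac{-78 + \left(-194\right)^{3}}{\left(-143983\right) \frac{1}{-304161}} = \left(-182020\right) \left(- \frac{1}{55678}\right) + \frac{-78 - 7301384}{\left(-143983\right) \left(- \frac{1}{304161}\right)} = \frac{91010}{27839} - \frac{7301462}{\frac{143983}{304161}} = \frac{91010}{27839} - \frac{317259997626}{20569} = - \frac{8832199201925524}{572620391}$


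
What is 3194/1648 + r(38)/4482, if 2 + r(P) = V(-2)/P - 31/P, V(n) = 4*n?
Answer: 67974973/35085096 ≈ 1.9374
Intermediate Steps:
r(P) = -2 - 39/P (r(P) = -2 + ((4*(-2))/P - 31/P) = -2 + (-8/P - 31/P) = -2 - 39/P)
3194/1648 + r(38)/4482 = 3194/1648 + (-2 - 39/38)/4482 = 3194*(1/1648) + (-2 - 39*1/38)*(1/4482) = 1597/824 + (-2 - 39/38)*(1/4482) = 1597/824 - 115/38*1/4482 = 1597/824 - 115/170316 = 67974973/35085096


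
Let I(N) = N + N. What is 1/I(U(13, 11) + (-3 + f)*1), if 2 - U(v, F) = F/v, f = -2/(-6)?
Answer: -39/118 ≈ -0.33051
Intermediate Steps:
f = ⅓ (f = -2*(-⅙) = ⅓ ≈ 0.33333)
U(v, F) = 2 - F/v
I(N) = 2*N
1/I(U(13, 11) + (-3 + f)*1) = 1/(2*((2 - 1*11/13) + (-3 + ⅓)*1)) = 1/(2*((2 - 1*11*1/13) - 8/3*1)) = 1/(2*((2 - 11/13) - 8/3)) = 1/(2*(15/13 - 8/3)) = 1/(2*(-59/39)) = 1/(-118/39) = -39/118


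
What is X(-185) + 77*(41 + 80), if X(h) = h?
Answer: 9132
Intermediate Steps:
X(-185) + 77*(41 + 80) = -185 + 77*(41 + 80) = -185 + 77*121 = -185 + 9317 = 9132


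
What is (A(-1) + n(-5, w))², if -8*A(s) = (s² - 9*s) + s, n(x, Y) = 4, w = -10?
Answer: 529/64 ≈ 8.2656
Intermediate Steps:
A(s) = s - s²/8 (A(s) = -((s² - 9*s) + s)/8 = -(s² - 8*s)/8 = s - s²/8)
(A(-1) + n(-5, w))² = ((⅛)*(-1)*(8 - 1*(-1)) + 4)² = ((⅛)*(-1)*(8 + 1) + 4)² = ((⅛)*(-1)*9 + 4)² = (-9/8 + 4)² = (23/8)² = 529/64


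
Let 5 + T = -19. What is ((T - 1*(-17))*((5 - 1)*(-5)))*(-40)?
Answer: -5600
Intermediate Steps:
T = -24 (T = -5 - 19 = -24)
((T - 1*(-17))*((5 - 1)*(-5)))*(-40) = ((-24 - 1*(-17))*((5 - 1)*(-5)))*(-40) = ((-24 + 17)*(4*(-5)))*(-40) = -7*(-20)*(-40) = 140*(-40) = -5600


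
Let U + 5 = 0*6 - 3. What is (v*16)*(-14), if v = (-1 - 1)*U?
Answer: -3584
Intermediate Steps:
U = -8 (U = -5 + (0*6 - 3) = -5 + (0 - 3) = -5 - 3 = -8)
v = 16 (v = (-1 - 1)*(-8) = -2*(-8) = 16)
(v*16)*(-14) = (16*16)*(-14) = 256*(-14) = -3584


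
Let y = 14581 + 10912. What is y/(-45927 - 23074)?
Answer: -25493/69001 ≈ -0.36946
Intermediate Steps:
y = 25493
y/(-45927 - 23074) = 25493/(-45927 - 23074) = 25493/(-69001) = 25493*(-1/69001) = -25493/69001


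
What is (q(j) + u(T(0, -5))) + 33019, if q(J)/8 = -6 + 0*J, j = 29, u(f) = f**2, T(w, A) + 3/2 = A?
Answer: 132053/4 ≈ 33013.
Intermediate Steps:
T(w, A) = -3/2 + A
q(J) = -48 (q(J) = 8*(-6 + 0*J) = 8*(-6 + 0) = 8*(-6) = -48)
(q(j) + u(T(0, -5))) + 33019 = (-48 + (-3/2 - 5)**2) + 33019 = (-48 + (-13/2)**2) + 33019 = (-48 + 169/4) + 33019 = -23/4 + 33019 = 132053/4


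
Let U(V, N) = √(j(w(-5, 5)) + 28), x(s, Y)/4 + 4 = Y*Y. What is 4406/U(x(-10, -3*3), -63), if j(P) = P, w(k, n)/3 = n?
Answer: 4406*√43/43 ≈ 671.91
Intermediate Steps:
w(k, n) = 3*n
x(s, Y) = -16 + 4*Y² (x(s, Y) = -16 + 4*(Y*Y) = -16 + 4*Y²)
U(V, N) = √43 (U(V, N) = √(3*5 + 28) = √(15 + 28) = √43)
4406/U(x(-10, -3*3), -63) = 4406/(√43) = 4406*(√43/43) = 4406*√43/43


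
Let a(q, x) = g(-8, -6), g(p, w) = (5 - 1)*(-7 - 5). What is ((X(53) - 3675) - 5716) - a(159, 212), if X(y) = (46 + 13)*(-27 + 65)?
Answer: -7101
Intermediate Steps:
X(y) = 2242 (X(y) = 59*38 = 2242)
g(p, w) = -48 (g(p, w) = 4*(-12) = -48)
a(q, x) = -48
((X(53) - 3675) - 5716) - a(159, 212) = ((2242 - 3675) - 5716) - 1*(-48) = (-1433 - 5716) + 48 = -7149 + 48 = -7101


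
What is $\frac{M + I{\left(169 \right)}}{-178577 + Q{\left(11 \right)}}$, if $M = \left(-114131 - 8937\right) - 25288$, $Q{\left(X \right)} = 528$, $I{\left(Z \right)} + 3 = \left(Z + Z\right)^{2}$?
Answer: $\frac{34115}{178049} \approx 0.1916$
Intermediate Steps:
$I{\left(Z \right)} = -3 + 4 Z^{2}$ ($I{\left(Z \right)} = -3 + \left(Z + Z\right)^{2} = -3 + \left(2 Z\right)^{2} = -3 + 4 Z^{2}$)
$M = -148356$ ($M = -123068 - 25288 = -148356$)
$\frac{M + I{\left(169 \right)}}{-178577 + Q{\left(11 \right)}} = \frac{-148356 - \left(3 - 4 \cdot 169^{2}\right)}{-178577 + 528} = \frac{-148356 + \left(-3 + 4 \cdot 28561\right)}{-178049} = \left(-148356 + \left(-3 + 114244\right)\right) \left(- \frac{1}{178049}\right) = \left(-148356 + 114241\right) \left(- \frac{1}{178049}\right) = \left(-34115\right) \left(- \frac{1}{178049}\right) = \frac{34115}{178049}$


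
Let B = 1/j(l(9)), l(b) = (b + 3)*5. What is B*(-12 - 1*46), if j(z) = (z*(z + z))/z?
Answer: -29/60 ≈ -0.48333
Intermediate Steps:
l(b) = 15 + 5*b (l(b) = (3 + b)*5 = 15 + 5*b)
j(z) = 2*z (j(z) = (z*(2*z))/z = (2*z²)/z = 2*z)
B = 1/120 (B = 1/(2*(15 + 5*9)) = 1/(2*(15 + 45)) = 1/(2*60) = 1/120 ≈ 0.0083333)
B*(-12 - 1*46) = (-12 - 1*46)/120 = (-12 - 46)/120 = (1/120)*(-58) = -29/60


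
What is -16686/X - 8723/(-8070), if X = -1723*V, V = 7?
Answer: 239864123/97332270 ≈ 2.4644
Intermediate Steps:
X = -12061 (X = -1723*7 = -12061)
-16686/X - 8723/(-8070) = -16686/(-12061) - 8723/(-8070) = -16686*(-1/12061) - 8723*(-1/8070) = 16686/12061 + 8723/8070 = 239864123/97332270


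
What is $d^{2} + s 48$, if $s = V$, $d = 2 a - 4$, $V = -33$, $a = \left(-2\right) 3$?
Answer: $-1328$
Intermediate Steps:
$a = -6$
$d = -16$ ($d = 2 \left(-6\right) - 4 = -12 - 4 = -16$)
$s = -33$
$d^{2} + s 48 = \left(-16\right)^{2} - 1584 = 256 - 1584 = -1328$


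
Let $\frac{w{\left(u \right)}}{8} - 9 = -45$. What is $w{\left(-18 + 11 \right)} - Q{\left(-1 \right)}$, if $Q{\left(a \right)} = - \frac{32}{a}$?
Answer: $-320$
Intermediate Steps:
$w{\left(u \right)} = -288$ ($w{\left(u \right)} = 72 + 8 \left(-45\right) = 72 - 360 = -288$)
$w{\left(-18 + 11 \right)} - Q{\left(-1 \right)} = -288 - - \frac{32}{-1} = -288 - \left(-32\right) \left(-1\right) = -288 - 32 = -320$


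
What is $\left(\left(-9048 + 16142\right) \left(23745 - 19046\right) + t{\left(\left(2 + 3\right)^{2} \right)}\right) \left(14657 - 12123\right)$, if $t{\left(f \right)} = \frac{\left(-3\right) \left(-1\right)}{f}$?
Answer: $\frac{2111753632702}{25} \approx 8.447 \cdot 10^{10}$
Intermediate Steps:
$t{\left(f \right)} = \frac{3}{f}$
$\left(\left(-9048 + 16142\right) \left(23745 - 19046\right) + t{\left(\left(2 + 3\right)^{2} \right)}\right) \left(14657 - 12123\right) = \left(\left(-9048 + 16142\right) \left(23745 - 19046\right) + \frac{3}{\left(2 + 3\right)^{2}}\right) \left(14657 - 12123\right) = \left(7094 \cdot 4699 + \frac{3}{5^{2}}\right) 2534 = \left(33334706 + \frac{3}{25}\right) 2534 = \frac{833367653}{25} \cdot 2534 = \frac{2111753632702}{25}$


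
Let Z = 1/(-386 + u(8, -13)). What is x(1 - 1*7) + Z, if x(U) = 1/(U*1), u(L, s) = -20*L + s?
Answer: -565/3354 ≈ -0.16846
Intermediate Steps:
u(L, s) = s - 20*L
x(U) = 1/U
Z = -1/559 (Z = 1/(-386 + (-13 - 20*8)) = 1/(-386 + (-13 - 160)) = 1/(-386 - 173) = 1/(-559) = -1/559 ≈ -0.0017889)
x(1 - 1*7) + Z = 1/(1 - 1*7) - 1/559 = 1/(1 - 7) - 1/559 = 1/(-6) - 1/559 = -⅙ - 1/559 = -565/3354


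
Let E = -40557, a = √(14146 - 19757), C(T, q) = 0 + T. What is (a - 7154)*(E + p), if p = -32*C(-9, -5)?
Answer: 288084426 - 40269*I*√5611 ≈ 2.8808e+8 - 3.0164e+6*I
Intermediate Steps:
C(T, q) = T
a = I*√5611 (a = √(-5611) = I*√5611 ≈ 74.907*I)
p = 288 (p = -32*(-9) = 288)
(a - 7154)*(E + p) = (I*√5611 - 7154)*(-40557 + 288) = (-7154 + I*√5611)*(-40269) = 288084426 - 40269*I*√5611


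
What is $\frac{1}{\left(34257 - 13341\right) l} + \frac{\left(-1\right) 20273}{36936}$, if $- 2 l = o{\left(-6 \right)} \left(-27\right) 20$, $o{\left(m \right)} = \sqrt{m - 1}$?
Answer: $- \frac{1067}{1944} - \frac{i \sqrt{7}}{39531240} \approx -0.54887 - 6.6928 \cdot 10^{-8} i$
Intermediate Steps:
$o{\left(m \right)} = \sqrt{-1 + m}$
$l = 270 i \sqrt{7}$ ($l = - \frac{\sqrt{-1 - 6} \left(-27\right) 20}{2} = - \frac{\sqrt{-7} \left(-27\right) 20}{2} = - \frac{i \sqrt{7} \left(-27\right) 20}{2} = - \frac{- 27 i \sqrt{7} \cdot 20}{2} = - \frac{\left(-540\right) i \sqrt{7}}{2} = 270 i \sqrt{7} \approx 714.35 i$)
$\frac{1}{\left(34257 - 13341\right) l} + \frac{\left(-1\right) 20273}{36936} = \frac{1}{\left(34257 - 13341\right) 270 i \sqrt{7}} + \frac{\left(-1\right) 20273}{36936} = \frac{\left(- \frac{1}{1890}\right) i \sqrt{7}}{20916} - \frac{1067}{1944} = - \frac{i \sqrt{7}}{39531240} - \frac{1067}{1944} = - \frac{1067}{1944} - \frac{i \sqrt{7}}{39531240}$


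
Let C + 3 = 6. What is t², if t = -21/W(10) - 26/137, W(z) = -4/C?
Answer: 72709729/300304 ≈ 242.12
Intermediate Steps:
C = 3 (C = -3 + 6 = 3)
W(z) = -4/3
t = 8527/548 (t = -21/(-4/3) - 26/137 = -21*(-¾) - 26*1/137 = 63/4 - 26/137 = 8527/548 ≈ 15.560)
t² = (8527/548)² = 72709729/300304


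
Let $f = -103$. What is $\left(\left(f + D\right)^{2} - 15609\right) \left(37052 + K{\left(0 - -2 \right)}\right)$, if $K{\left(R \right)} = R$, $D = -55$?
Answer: $346640170$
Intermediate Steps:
$\left(\left(f + D\right)^{2} - 15609\right) \left(37052 + K{\left(0 - -2 \right)}\right) = \left(\left(-103 - 55\right)^{2} - 15609\right) \left(37052 + \left(0 - -2\right)\right) = \left(\left(-158\right)^{2} - 15609\right) \left(37052 + \left(0 + 2\right)\right) = \left(24964 - 15609\right) \left(37052 + 2\right) = 9355 \cdot 37054 = 346640170$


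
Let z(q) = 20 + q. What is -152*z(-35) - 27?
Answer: 2253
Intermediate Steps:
-152*z(-35) - 27 = -152*(20 - 35) - 27 = -152*(-15) - 27 = 2280 - 27 = 2253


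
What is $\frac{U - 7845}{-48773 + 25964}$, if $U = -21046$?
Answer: $\frac{28891}{22809} \approx 1.2666$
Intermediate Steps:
$\frac{U - 7845}{-48773 + 25964} = \frac{-21046 - 7845}{-48773 + 25964} = - \frac{28891}{-22809} = \left(-28891\right) \left(- \frac{1}{22809}\right) = \frac{28891}{22809}$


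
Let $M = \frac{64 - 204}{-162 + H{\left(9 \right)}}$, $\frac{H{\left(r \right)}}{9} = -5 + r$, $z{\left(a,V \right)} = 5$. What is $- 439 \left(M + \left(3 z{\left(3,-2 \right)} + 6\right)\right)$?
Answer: $- \frac{87361}{9} \approx -9706.8$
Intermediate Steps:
$H{\left(r \right)} = -45 + 9 r$ ($H{\left(r \right)} = 9 \left(-5 + r\right) = -45 + 9 r$)
$M = \frac{10}{9}$ ($M = \frac{64 - 204}{-162 + \left(-45 + 9 \cdot 9\right)} = - \frac{140}{-162 + \left(-45 + 81\right)} = - \frac{140}{-162 + 36} = - \frac{140}{-126} = \left(-140\right) \left(- \frac{1}{126}\right) = \frac{10}{9} \approx 1.1111$)
$- 439 \left(M + \left(3 z{\left(3,-2 \right)} + 6\right)\right) = - 439 \left(\frac{10}{9} + \left(3 \cdot 5 + 6\right)\right) = - 439 \left(\frac{10}{9} + \left(15 + 6\right)\right) = - 439 \left(\frac{10}{9} + 21\right) = \left(-439\right) \frac{199}{9} = - \frac{87361}{9}$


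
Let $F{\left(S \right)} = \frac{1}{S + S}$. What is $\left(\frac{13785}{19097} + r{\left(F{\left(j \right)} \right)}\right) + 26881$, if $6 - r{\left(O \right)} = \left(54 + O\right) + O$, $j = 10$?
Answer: $\frac{5124416763}{190970} \approx 26834.0$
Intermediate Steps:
$F{\left(S \right)} = \frac{1}{2 S}$
$r{\left(O \right)} = -48 - 2 O$ ($r{\left(O \right)} = 6 - \left(\left(54 + O\right) + O\right) = 6 - \left(54 + 2 O\right) = -48 - 2 O$)
$\left(\frac{13785}{19097} + r{\left(F{\left(j \right)} \right)}\right) + 26881 = \left(\frac{13785}{19097} - \left(48 + 2 \frac{1}{2 \cdot 10}\right)\right) + 26881 = \left(13785 \cdot \frac{1}{19097} - \left(48 + 2 \cdot \frac{1}{2} \cdot \frac{1}{10}\right)\right) + 26881 = \left(\frac{13785}{19097} - \frac{481}{10}\right) + 26881 = - \frac{9047807}{190970} + 26881 = \frac{5124416763}{190970}$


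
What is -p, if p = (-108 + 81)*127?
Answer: 3429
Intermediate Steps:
p = -3429 (p = -27*127 = -3429)
-p = -1*(-3429) = 3429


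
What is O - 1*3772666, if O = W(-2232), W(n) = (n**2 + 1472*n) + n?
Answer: -2078578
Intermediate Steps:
W(n) = n**2 + 1473*n
O = 1694088 (O = -2232*(1473 - 2232) = -2232*(-759) = 1694088)
O - 1*3772666 = 1694088 - 1*3772666 = 1694088 - 3772666 = -2078578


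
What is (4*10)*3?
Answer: 120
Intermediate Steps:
(4*10)*3 = 40*3 = 120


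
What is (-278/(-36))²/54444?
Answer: 19321/17639856 ≈ 0.0010953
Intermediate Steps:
(-278/(-36))²/54444 = (-278*(-1/36))²*(1/54444) = (139/18)²*(1/54444) = (19321/324)*(1/54444) = 19321/17639856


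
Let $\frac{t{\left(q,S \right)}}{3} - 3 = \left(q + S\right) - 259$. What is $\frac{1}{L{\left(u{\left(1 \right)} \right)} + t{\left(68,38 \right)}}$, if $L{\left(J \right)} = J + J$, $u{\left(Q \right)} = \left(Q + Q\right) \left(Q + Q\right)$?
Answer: $- \frac{1}{442} \approx -0.0022624$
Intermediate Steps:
$t{\left(q,S \right)} = -768 + 3 S + 3 q$ ($t{\left(q,S \right)} = 9 + 3 \left(\left(q + S\right) - 259\right) = 9 + 3 \left(\left(S + q\right) - 259\right) = 9 + 3 \left(-259 + S + q\right) = 9 + \left(-777 + 3 S + 3 q\right) = -768 + 3 S + 3 q$)
$u{\left(Q \right)} = 4 Q^{2}$ ($u{\left(Q \right)} = 2 Q 2 Q = 4 Q^{2}$)
$L{\left(J \right)} = 2 J$
$\frac{1}{L{\left(u{\left(1 \right)} \right)} + t{\left(68,38 \right)}} = \frac{1}{2 \cdot 4 \cdot 1^{2} + \left(-768 + 3 \cdot 38 + 3 \cdot 68\right)} = \frac{1}{2 \cdot 4 \cdot 1 + \left(-768 + 114 + 204\right)} = \frac{1}{2 \cdot 4 - 450} = \frac{1}{8 - 450} = \frac{1}{-442} = - \frac{1}{442}$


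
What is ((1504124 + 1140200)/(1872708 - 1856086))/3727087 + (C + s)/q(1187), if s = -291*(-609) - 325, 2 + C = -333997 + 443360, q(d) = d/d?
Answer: 8866983371738697/30975820057 ≈ 2.8626e+5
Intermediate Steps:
q(d) = 1
C = 109361 (C = -2 + (-333997 + 443360) = -2 + 109363 = 109361)
s = 176894 (s = 177219 - 325 = 176894)
((1504124 + 1140200)/(1872708 - 1856086))/3727087 + (C + s)/q(1187) = ((1504124 + 1140200)/(1872708 - 1856086))/3727087 + (109361 + 176894)/1 = (2644324/16622)*(1/3727087) + 286255*1 = (2644324*(1/16622))*(1/3727087) + 286255 = (1322162/8311)*(1/3727087) + 286255 = 1322162/30975820057 + 286255 = 8866983371738697/30975820057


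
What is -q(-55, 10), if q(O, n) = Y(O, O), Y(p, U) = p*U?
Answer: -3025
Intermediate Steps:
Y(p, U) = U*p
q(O, n) = O² (q(O, n) = O*O = O²)
-q(-55, 10) = -1*(-55)² = -1*3025 = -3025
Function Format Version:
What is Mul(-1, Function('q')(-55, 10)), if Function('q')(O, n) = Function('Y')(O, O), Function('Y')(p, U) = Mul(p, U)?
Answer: -3025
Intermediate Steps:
Function('Y')(p, U) = Mul(U, p)
Function('q')(O, n) = Pow(O, 2) (Function('q')(O, n) = Mul(O, O) = Pow(O, 2))
Mul(-1, Function('q')(-55, 10)) = Mul(-1, Pow(-55, 2)) = Mul(-1, 3025) = -3025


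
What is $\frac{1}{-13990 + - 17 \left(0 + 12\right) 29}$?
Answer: $- \frac{1}{19906} \approx -5.0236 \cdot 10^{-5}$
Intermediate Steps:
$\frac{1}{-13990 + - 17 \left(0 + 12\right) 29} = \frac{1}{-13990 + \left(-17\right) 12 \cdot 29} = \frac{1}{-13990 - 5916} = \frac{1}{-19906} = - \frac{1}{19906}$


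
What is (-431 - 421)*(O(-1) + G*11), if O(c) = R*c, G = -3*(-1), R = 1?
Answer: -27264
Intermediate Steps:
G = 3
O(c) = c (O(c) = 1*c = c)
(-431 - 421)*(O(-1) + G*11) = (-431 - 421)*(-1 + 3*11) = -852*(-1 + 33) = -852*32 = -27264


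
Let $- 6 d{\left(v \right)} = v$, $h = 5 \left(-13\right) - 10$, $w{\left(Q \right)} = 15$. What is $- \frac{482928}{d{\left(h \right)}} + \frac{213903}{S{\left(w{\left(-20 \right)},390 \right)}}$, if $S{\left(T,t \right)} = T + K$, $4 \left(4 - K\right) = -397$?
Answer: $- \frac{435459588}{11825} \approx -36825.0$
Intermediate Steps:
$K = \frac{413}{4}$ ($K = 4 - - \frac{397}{4} = 4 + \frac{397}{4} = \frac{413}{4} \approx 103.25$)
$h = -75$ ($h = -65 - 10 = -75$)
$d{\left(v \right)} = - \frac{v}{6}$
$S{\left(T,t \right)} = \frac{413}{4} + T$ ($S{\left(T,t \right)} = T + \frac{413}{4} = \frac{413}{4} + T$)
$- \frac{482928}{d{\left(h \right)}} + \frac{213903}{S{\left(w{\left(-20 \right)},390 \right)}} = - \frac{482928}{\left(- \frac{1}{6}\right) \left(-75\right)} + \frac{213903}{\frac{413}{4} + 15} = - \frac{482928}{\frac{25}{2}} + \frac{213903}{\frac{473}{4}} = \left(-482928\right) \frac{2}{25} + 213903 \cdot \frac{4}{473} = - \frac{965856}{25} + \frac{855612}{473} = - \frac{435459588}{11825}$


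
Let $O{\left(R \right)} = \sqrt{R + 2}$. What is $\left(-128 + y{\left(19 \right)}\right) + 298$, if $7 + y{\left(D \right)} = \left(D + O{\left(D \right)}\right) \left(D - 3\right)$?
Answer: $467 + 16 \sqrt{21} \approx 540.32$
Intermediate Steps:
$O{\left(R \right)} = \sqrt{2 + R}$
$y{\left(D \right)} = -7 + \left(-3 + D\right) \left(D + \sqrt{2 + D}\right)$ ($y{\left(D \right)} = -7 + \left(D + \sqrt{2 + D}\right) \left(D - 3\right) = -7 + \left(D + \sqrt{2 + D}\right) \left(-3 + D\right) = -7 + \left(-3 + D\right) \left(D + \sqrt{2 + D}\right)$)
$\left(-128 + y{\left(19 \right)}\right) + 298 = \left(-128 - \left(64 - 361 - 16 \sqrt{2 + 19}\right)\right) + 298 = \left(-128 - \left(-297 - 16 \sqrt{21}\right)\right) + 298 = \left(-128 + \left(297 + 16 \sqrt{21}\right)\right) + 298 = \left(169 + 16 \sqrt{21}\right) + 298 = 467 + 16 \sqrt{21}$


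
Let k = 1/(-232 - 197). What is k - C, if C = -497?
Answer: 213212/429 ≈ 497.00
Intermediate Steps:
k = -1/429 (k = 1/(-429) = -1/429 ≈ -0.0023310)
k - C = -1/429 - 1*(-497) = -1/429 + 497 = 213212/429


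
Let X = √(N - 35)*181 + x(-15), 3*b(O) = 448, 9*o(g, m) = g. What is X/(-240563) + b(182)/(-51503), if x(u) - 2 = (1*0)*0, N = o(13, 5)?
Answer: -108081242/37169148567 - 181*I*√302/721689 ≈ -0.0029078 - 0.0043584*I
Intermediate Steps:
o(g, m) = g/9
N = 13/9 (N = (⅑)*13 = 13/9 ≈ 1.4444)
x(u) = 2 (x(u) = 2 + (1*0)*0 = 2 + 0*0 = 2 + 0 = 2)
b(O) = 448/3 (b(O) = (⅓)*448 = 448/3)
X = 2 + 181*I*√302/3 (X = √(13/9 - 35)*181 + 2 = √(-302/9)*181 + 2 = (I*√302/3)*181 + 2 = 181*I*√302/3 + 2 = 2 + 181*I*√302/3 ≈ 2.0 + 1048.5*I)
X/(-240563) + b(182)/(-51503) = (2 + 181*I*√302/3)/(-240563) + (448/3)/(-51503) = (2 + 181*I*√302/3)*(-1/240563) + (448/3)*(-1/51503) = (-2/240563 - 181*I*√302/721689) - 448/154509 = -108081242/37169148567 - 181*I*√302/721689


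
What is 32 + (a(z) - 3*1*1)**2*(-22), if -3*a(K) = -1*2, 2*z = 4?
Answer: -790/9 ≈ -87.778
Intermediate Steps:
z = 2 (z = (1/2)*4 = 2)
a(K) = 2/3 (a(K) = -(-1)*2/3 = -1/3*(-2) = 2/3)
32 + (a(z) - 3*1*1)**2*(-22) = 32 + (2/3 - 3*1*1)**2*(-22) = 32 + (2/3 - 3*1)**2*(-22) = 32 + (2/3 - 3)**2*(-22) = 32 + (-7/3)**2*(-22) = 32 + (49/9)*(-22) = 32 - 1078/9 = -790/9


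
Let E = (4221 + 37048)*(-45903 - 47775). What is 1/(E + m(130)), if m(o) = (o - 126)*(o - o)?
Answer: -1/3865997382 ≈ -2.5867e-10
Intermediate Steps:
E = -3865997382 (E = 41269*(-93678) = -3865997382)
m(o) = 0 (m(o) = (-126 + o)*0 = 0)
1/(E + m(130)) = 1/(-3865997382 + 0) = 1/(-3865997382) = -1/3865997382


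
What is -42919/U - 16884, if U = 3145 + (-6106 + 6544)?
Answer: -60538291/3583 ≈ -16896.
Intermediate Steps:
U = 3583 (U = 3145 + 438 = 3583)
-42919/U - 16884 = -42919/3583 - 16884 = -60538291/3583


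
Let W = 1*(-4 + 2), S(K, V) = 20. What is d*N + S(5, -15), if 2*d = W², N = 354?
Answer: 728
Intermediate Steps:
W = -2 (W = 1*(-2) = -2)
d = 2 (d = (½)*(-2)² = (½)*4 = 2)
d*N + S(5, -15) = 2*354 + 20 = 708 + 20 = 728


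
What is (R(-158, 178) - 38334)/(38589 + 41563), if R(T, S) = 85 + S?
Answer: -38071/80152 ≈ -0.47499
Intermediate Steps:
(R(-158, 178) - 38334)/(38589 + 41563) = ((85 + 178) - 38334)/(38589 + 41563) = (263 - 38334)/80152 = -38071*1/80152 = -38071/80152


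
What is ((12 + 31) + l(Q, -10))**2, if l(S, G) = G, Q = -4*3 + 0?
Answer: 1089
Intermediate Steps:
Q = -12 (Q = -12 + 0 = -12)
((12 + 31) + l(Q, -10))**2 = ((12 + 31) - 10)**2 = (43 - 10)**2 = 33**2 = 1089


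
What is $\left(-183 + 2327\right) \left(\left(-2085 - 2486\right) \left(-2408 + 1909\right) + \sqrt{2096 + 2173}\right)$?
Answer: $4890311776 + 2144 \sqrt{4269} \approx 4.8905 \cdot 10^{9}$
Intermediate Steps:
$\left(-183 + 2327\right) \left(\left(-2085 - 2486\right) \left(-2408 + 1909\right) + \sqrt{2096 + 2173}\right) = 2144 \left(\left(-4571\right) \left(-499\right) + \sqrt{4269}\right) = 2144 \left(2280929 + \sqrt{4269}\right) = 4890311776 + 2144 \sqrt{4269}$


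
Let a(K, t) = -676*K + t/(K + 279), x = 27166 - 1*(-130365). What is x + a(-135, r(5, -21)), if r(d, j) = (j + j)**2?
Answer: 995213/4 ≈ 2.4880e+5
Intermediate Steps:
r(d, j) = 4*j**2 (r(d, j) = (2*j)**2 = 4*j**2)
x = 157531 (x = 27166 + 130365 = 157531)
a(K, t) = -676*K + t/(279 + K)
x + a(-135, r(5, -21)) = 157531 + (4*(-21)**2 - 188604*(-135) - 676*(-135)**2)/(279 - 135) = 157531 + (4*441 + 25461540 - 676*18225)/144 = 157531 + (1764 + 25461540 - 12320100)/144 = 157531 + (1/144)*13143204 = 157531 + 365089/4 = 995213/4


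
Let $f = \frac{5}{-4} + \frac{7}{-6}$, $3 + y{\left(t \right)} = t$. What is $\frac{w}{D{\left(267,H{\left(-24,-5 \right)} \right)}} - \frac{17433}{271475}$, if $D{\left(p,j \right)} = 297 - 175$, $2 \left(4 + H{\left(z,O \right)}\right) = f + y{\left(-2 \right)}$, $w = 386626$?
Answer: $\frac{52478583262}{16559975} \approx 3169.0$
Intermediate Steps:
$y{\left(t \right)} = -3 + t$
$f = - \frac{29}{12}$ ($f = 5 \left(- \frac{1}{4}\right) + 7 \left(- \frac{1}{6}\right) = - \frac{5}{4} - \frac{7}{6} = - \frac{29}{12} \approx -2.4167$)
$H{\left(z,O \right)} = - \frac{185}{24}$ ($H{\left(z,O \right)} = -4 + \frac{- \frac{29}{12} - 5}{2} = -4 + \frac{1}{2} \left(- \frac{89}{12}\right) = -4 - \frac{89}{24} = - \frac{185}{24}$)
$D{\left(p,j \right)} = 122$
$\frac{w}{D{\left(267,H{\left(-24,-5 \right)} \right)}} - \frac{17433}{271475} = \frac{386626}{122} - \frac{17433}{271475} = 386626 \cdot \frac{1}{122} - \frac{17433}{271475} = \frac{193313}{61} - \frac{17433}{271475} = \frac{52478583262}{16559975}$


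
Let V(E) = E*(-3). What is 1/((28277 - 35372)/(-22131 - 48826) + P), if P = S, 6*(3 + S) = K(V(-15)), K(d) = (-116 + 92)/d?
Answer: -3193065/9543748 ≈ -0.33457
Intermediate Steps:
V(E) = -3*E
K(d) = -24/d
S = -139/45 (S = -3 + (-24/((-3*(-15))))/6 = -3 + (-24/45)/6 = -3 + (-24*1/45)/6 = -3 + (⅙)*(-8/15) = -3 - 4/45 = -139/45 ≈ -3.0889)
P = -139/45 ≈ -3.0889
1/((28277 - 35372)/(-22131 - 48826) + P) = 1/((28277 - 35372)/(-22131 - 48826) - 139/45) = 1/(-7095/(-70957) - 139/45) = 1/(-7095*(-1/70957) - 139/45) = 1/(7095/70957 - 139/45) = 1/(-9543748/3193065) = -3193065/9543748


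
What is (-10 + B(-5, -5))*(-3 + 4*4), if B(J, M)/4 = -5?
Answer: -390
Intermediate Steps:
B(J, M) = -20 (B(J, M) = 4*(-5) = -20)
(-10 + B(-5, -5))*(-3 + 4*4) = (-10 - 20)*(-3 + 4*4) = -30*(-3 + 16) = -30*13 = -390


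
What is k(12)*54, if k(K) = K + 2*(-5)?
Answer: 108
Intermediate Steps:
k(K) = -10 + K (k(K) = K - 10 = -10 + K)
k(12)*54 = (-10 + 12)*54 = 2*54 = 108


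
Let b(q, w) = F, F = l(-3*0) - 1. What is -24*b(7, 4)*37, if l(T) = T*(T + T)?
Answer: 888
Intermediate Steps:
l(T) = 2*T**2 (l(T) = T*(2*T) = 2*T**2)
F = -1 (F = 2*(-3*0)**2 - 1 = 2*0**2 - 1 = 2*0 - 1 = 0 - 1 = -1)
b(q, w) = -1
-24*b(7, 4)*37 = -24*(-1)*37 = 24*37 = 888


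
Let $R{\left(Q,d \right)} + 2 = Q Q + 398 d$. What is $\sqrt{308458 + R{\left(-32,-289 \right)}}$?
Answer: $\sqrt{194458} \approx 440.97$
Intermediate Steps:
$R{\left(Q,d \right)} = -2 + Q^{2} + 398 d$ ($R{\left(Q,d \right)} = -2 + \left(Q Q + 398 d\right) = -2 + \left(Q^{2} + 398 d\right) = -2 + Q^{2} + 398 d$)
$\sqrt{308458 + R{\left(-32,-289 \right)}} = \sqrt{308458 + \left(-2 + \left(-32\right)^{2} + 398 \left(-289\right)\right)} = \sqrt{308458 - 114000} = \sqrt{194458}$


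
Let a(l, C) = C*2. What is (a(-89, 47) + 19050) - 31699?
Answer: -12555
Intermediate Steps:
a(l, C) = 2*C
(a(-89, 47) + 19050) - 31699 = (2*47 + 19050) - 31699 = (94 + 19050) - 31699 = 19144 - 31699 = -12555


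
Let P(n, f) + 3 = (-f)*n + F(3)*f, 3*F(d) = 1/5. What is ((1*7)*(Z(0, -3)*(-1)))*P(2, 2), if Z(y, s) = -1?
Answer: -721/15 ≈ -48.067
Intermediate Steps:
F(d) = 1/15 (F(d) = (1/3)/5 = (1/3)*(1/5) = 1/15)
P(n, f) = -3 + f/15 - f*n (P(n, f) = -3 + ((-f)*n + f/15) = -3 + (-f*n + f/15) = -3 + (f/15 - f*n) = -3 + f/15 - f*n)
((1*7)*(Z(0, -3)*(-1)))*P(2, 2) = ((1*7)*(-1*(-1)))*(-3 + (1/15)*2 - 1*2*2) = (7*1)*(-3 + 2/15 - 4) = 7*(-103/15) = -721/15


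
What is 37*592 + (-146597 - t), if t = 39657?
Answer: -164350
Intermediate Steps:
37*592 + (-146597 - t) = 37*592 + (-146597 - 1*39657) = 21904 + (-146597 - 39657) = 21904 - 186254 = -164350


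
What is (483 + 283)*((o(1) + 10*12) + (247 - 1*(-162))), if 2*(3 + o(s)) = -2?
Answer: 402150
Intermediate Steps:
o(s) = -4 (o(s) = -3 + (1/2)*(-2) = -3 - 1 = -4)
(483 + 283)*((o(1) + 10*12) + (247 - 1*(-162))) = (483 + 283)*((-4 + 10*12) + (247 - 1*(-162))) = 766*((-4 + 120) + (247 + 162)) = 766*(116 + 409) = 766*525 = 402150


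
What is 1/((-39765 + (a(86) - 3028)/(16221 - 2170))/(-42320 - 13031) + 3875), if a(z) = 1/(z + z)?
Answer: 133770746972/518457747975895 ≈ 0.00025802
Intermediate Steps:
a(z) = 1/(2*z)
1/((-39765 + (a(86) - 3028)/(16221 - 2170))/(-42320 - 13031) + 3875) = 1/((-39765 + ((1/2)/86 - 3028)/(16221 - 2170))/(-42320 - 13031) + 3875) = 1/((-39765 + ((1/2)*(1/86) - 3028)/14051)/(-55351) + 3875) = 1/((-39765 + (1/172 - 3028)*(1/14051))*(-1/55351) + 3875) = 1/((-39765 - 520815/172*1/14051)*(-1/55351) + 3875) = 1/((-39765 - 520815/2416772)*(-1/55351) + 3875) = 1/(-96103459395/2416772*(-1/55351) + 3875) = 1/(96103459395/133770746972 + 3875) = 1/(518457747975895/133770746972) = 133770746972/518457747975895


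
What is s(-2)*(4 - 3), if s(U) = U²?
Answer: 4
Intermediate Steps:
s(-2)*(4 - 3) = (-2)²*(4 - 3) = 4*1 = 4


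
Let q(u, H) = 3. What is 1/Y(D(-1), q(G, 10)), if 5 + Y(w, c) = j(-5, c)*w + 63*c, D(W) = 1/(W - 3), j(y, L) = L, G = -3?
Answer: 4/733 ≈ 0.0054570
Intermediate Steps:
D(W) = 1/(-3 + W)
Y(w, c) = -5 + 63*c + c*w (Y(w, c) = -5 + (c*w + 63*c) = -5 + (63*c + c*w) = -5 + 63*c + c*w)
1/Y(D(-1), q(G, 10)) = 1/(-5 + 63*3 + 3/(-3 - 1)) = 1/(-5 + 189 + 3/(-4)) = 1/(-5 + 189 + 3*(-¼)) = 1/(-5 + 189 - ¾) = 1/(733/4) = 4/733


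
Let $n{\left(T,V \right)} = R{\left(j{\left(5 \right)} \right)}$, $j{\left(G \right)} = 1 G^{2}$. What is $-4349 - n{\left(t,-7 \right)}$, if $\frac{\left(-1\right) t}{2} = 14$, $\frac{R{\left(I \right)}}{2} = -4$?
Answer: $-4341$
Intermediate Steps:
$j{\left(G \right)} = G^{2}$
$R{\left(I \right)} = -8$ ($R{\left(I \right)} = 2 \left(-4\right) = -8$)
$t = -28$ ($t = \left(-2\right) 14 = -28$)
$n{\left(T,V \right)} = -8$
$-4349 - n{\left(t,-7 \right)} = -4349 - -8 = -4349 + 8 = -4341$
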